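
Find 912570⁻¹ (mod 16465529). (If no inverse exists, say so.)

gcd(16465529, 912570) by repeated division:
16465529 = 18×912570 + 39269
912570 = 23×39269 + 9383
39269 = 4×9383 + 1737
9383 = 5×1737 + 698
1737 = 2×698 + 341
698 = 2×341 + 16
341 = 21×16 + 5
16 = 3×5 + 1
5 = 5×1 + 0
The gcd is 1. Working backward:
1 = 16 − 3·5
1 = −3·341 + 64·16
1 = 64·698 − 131·341
1 = −131·1737 + 326·698
1 = 326·9383 − 1761·1737
1 = −1761·39269 + 7370·9383
1 = 7370·912570 − 171271·39269
1 = −171271·16465529 + 3090248·912570
So 912570·3090248 ≡ 1 (mod 16465529).

3090248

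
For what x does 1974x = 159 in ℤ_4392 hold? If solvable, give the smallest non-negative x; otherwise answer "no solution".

no solution

gcd(1974, 4392):
4392 = 2*1974 + 444
1974 = 4*444 + 198
444 = 2*198 + 48
198 = 4*48 + 6
48 = 8*6 + 0
gcd = 6, but 6 ∤ 159, so the congruence has no solution.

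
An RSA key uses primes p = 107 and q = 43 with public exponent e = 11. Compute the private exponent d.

1619

φ(n) = (p−1)(q−1) = 106·42 = 4452.
Need d with 11·d ≡ 1 (mod 4452). Apply the extended Euclidean algorithm:
4452 = 404×11 + 8
11 = 1×8 + 3
8 = 2×3 + 2
3 = 1×2 + 1
2 = 2×1 + 0
Back-substitute:
1 = 3 − 2
1 = −8 + 3·3
1 = 3·11 − 4·8
1 = −4·4452 + 1619·11
So 11·1619 ≡ 1 (mod 4452), hence d = 1619.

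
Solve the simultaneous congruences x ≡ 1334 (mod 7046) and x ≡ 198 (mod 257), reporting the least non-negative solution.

Write x = 1334 + 7046·k. Then 7046·k ≡ 198 − 1334 ≡ 149 (mod 257).
Need 7046⁻¹ mod 257. Extended Euclid on (257, 107):
257 = 2*107 + 43
107 = 2*43 + 21
43 = 2*21 + 1
21 = 21*1 + 0
Back-substitute:
1 = 43 − 2·21
1 = −2·107 + 5·43
1 = 5·257 − 12·107
7046⁻¹ ≡ 245 (mod 257), so k ≡ 245·149 ≡ 11 (mod 257).
x = 1334 + 7046·11 = 78840.

78840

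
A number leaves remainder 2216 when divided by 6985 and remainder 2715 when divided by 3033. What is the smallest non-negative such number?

11094396

Write x = 2216 + 6985·k. Then 6985·k ≡ 2715 − 2216 ≡ 499 (mod 3033).
Need 6985⁻¹ mod 3033. Extended Euclid on (3033, 919):
3033 = 3×919 + 276
919 = 3×276 + 91
276 = 3×91 + 3
91 = 30×3 + 1
3 = 3×1 + 0
Back-substitute:
1 = 91 − 30·3
1 = −30·276 + 91·91
1 = 91·919 − 303·276
1 = −303·3033 + 1000·919
6985⁻¹ ≡ 1000 (mod 3033), so k ≡ 1000·499 ≡ 1588 (mod 3033).
x = 2216 + 6985·1588 = 11094396.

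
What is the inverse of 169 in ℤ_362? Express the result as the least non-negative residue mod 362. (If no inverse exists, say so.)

15

Extended Euclidean algorithm:
362 = 2×169 + 24
169 = 7×24 + 1
24 = 24×1 + 0
gcd = 1, so the inverse exists. Back-substitute:
1 = 169 − 7·24
1 = −7·362 + 15·169
So 169·15 ≡ 1 (mod 362).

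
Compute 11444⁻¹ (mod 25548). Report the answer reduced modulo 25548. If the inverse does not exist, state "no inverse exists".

Euclidean algorithm on 25548, 11444:
25548 = 2*11444 + 2660
11444 = 4*2660 + 804
2660 = 3*804 + 248
804 = 3*248 + 60
248 = 4*60 + 8
60 = 7*8 + 4
8 = 2*4 + 0
The gcd is 4, not 1, hence no inverse exists.

no inverse exists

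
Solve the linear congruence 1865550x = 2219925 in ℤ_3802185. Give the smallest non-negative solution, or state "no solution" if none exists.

143392

First find gcd(1865550, 3802185):
3802185 = 2×1865550 + 71085
1865550 = 26×71085 + 17340
71085 = 4×17340 + 1725
17340 = 10×1725 + 90
1725 = 19×90 + 15
90 = 6×15 + 0
gcd = 15 and 15 | 2219925, so solutions exist. Divide through by 15: 124370x ≡ 147995 (mod 253479).
Now find 124370⁻¹ mod 253479:
253479 = 2*124370 + 4739
124370 = 26*4739 + 1156
4739 = 4*1156 + 115
1156 = 10*115 + 6
115 = 19*6 + 1
6 = 6*1 + 0
Back-substitute:
1 = 115 − 19·6
1 = −19·1156 + 191·115
1 = 191·4739 − 783·1156
1 = −783·124370 + 20549·4739
1 = 20549·253479 − 41881·124370
So 124370·(-41881) ≡ 1 (mod 253479), i.e. 124370⁻¹ ≡ 211598.
Then x ≡ 211598·147995 ≡ 143392 (mod 253479); the smallest non-negative solution is x = 143392.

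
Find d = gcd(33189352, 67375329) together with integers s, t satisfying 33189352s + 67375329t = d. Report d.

Repeated division:
67375329 = 2×33189352 + 996625
33189352 = 33×996625 + 300727
996625 = 3×300727 + 94444
300727 = 3×94444 + 17395
94444 = 5×17395 + 7469
17395 = 2×7469 + 2457
7469 = 3×2457 + 98
2457 = 25×98 + 7
98 = 14×7 + 0
gcd(33189352, 67375329) = 7.
Working backward:
7 = 2457 − 25·98
7 = −25·7469 + 76·2457
7 = 76·17395 − 177·7469
7 = −177·94444 + 961·17395
7 = 961·300727 − 3060·94444
7 = −3060·996625 + 10141·300727
7 = 10141·33189352 − 337713·996625
7 = −337713·67375329 + 685567·33189352
So 7 = (-337713)·67375329 + (685567)·33189352.

7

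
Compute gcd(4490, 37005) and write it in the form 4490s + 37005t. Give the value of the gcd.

Euclidean algorithm:
37005 = 8·4490 + 1085
4490 = 4·1085 + 150
1085 = 7·150 + 35
150 = 4·35 + 10
35 = 3·10 + 5
10 = 2·5 + 0
gcd(4490, 37005) = 5.
Express as a combination:
5 = 35 − 3·10
5 = −3·150 + 13·35
5 = 13·1085 − 94·150
5 = −94·4490 + 389·1085
5 = 389·37005 − 3206·4490
So 5 = (389)·37005 + (-3206)·4490.

5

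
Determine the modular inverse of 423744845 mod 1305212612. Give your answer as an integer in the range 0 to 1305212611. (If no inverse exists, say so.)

910829521

Extended Euclidean algorithm:
1305212612 = 3×423744845 + 33978077
423744845 = 12×33978077 + 16007921
33978077 = 2×16007921 + 1962235
16007921 = 8×1962235 + 310041
1962235 = 6×310041 + 101989
310041 = 3×101989 + 4074
101989 = 25×4074 + 139
4074 = 29×139 + 43
139 = 3×43 + 10
43 = 4×10 + 3
10 = 3×3 + 1
3 = 3×1 + 0
The gcd is 1. Working backward:
1 = 10 − 3·3
1 = −3·43 + 13·10
1 = 13·139 − 42·43
1 = −42·4074 + 1231·139
1 = 1231·101989 − 30817·4074
1 = −30817·310041 + 93682·101989
1 = 93682·1962235 − 592909·310041
1 = −592909·16007921 + 4836954·1962235
1 = 4836954·33978077 − 10266817·16007921
1 = −10266817·423744845 + 128038758·33978077
1 = 128038758·1305212612 − 394383091·423744845
So 423744845·(-394383091) ≡ 1 (mod 1305212612), and -394383091 ≡ 910829521 (mod 1305212612).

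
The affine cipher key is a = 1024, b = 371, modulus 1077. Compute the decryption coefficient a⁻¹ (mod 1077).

Apply the Euclidean algorithm to 1077 and 1024:
1077 = 1*1024 + 53
1024 = 19*53 + 17
53 = 3*17 + 2
17 = 8*2 + 1
2 = 2*1 + 0
Since gcd(1024, 1077) = 1, back-substitute to write 1 as a combination:
1 = 17 − 8·2
1 = −8·53 + 25·17
1 = 25·1024 − 483·53
1 = −483·1077 + 508·1024
So 1024·508 ≡ 1 (mod 1077).

508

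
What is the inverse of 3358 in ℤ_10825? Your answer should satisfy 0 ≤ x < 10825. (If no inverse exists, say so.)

3272

gcd(10825, 3358) by repeated division:
10825 = 3×3358 + 751
3358 = 4×751 + 354
751 = 2×354 + 43
354 = 8×43 + 10
43 = 4×10 + 3
10 = 3×3 + 1
3 = 3×1 + 0
Since gcd(3358, 10825) = 1, back-substitute to write 1 as a combination:
1 = 10 − 3·3
1 = −3·43 + 13·10
1 = 13·354 − 107·43
1 = −107·751 + 227·354
1 = 227·3358 − 1015·751
1 = −1015·10825 + 3272·3358
So 3358·3272 ≡ 1 (mod 10825).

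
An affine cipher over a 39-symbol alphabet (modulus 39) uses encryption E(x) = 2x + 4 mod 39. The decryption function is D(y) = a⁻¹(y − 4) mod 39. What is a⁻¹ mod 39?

20

Extended Euclidean algorithm:
39 = 19·2 + 1
2 = 2·1 + 0
gcd = 1, so the inverse exists. Back-substitute:
1 = 39 − 19·2
Hence 2⁻¹ ≡ -19 ≡ 20 (mod 39).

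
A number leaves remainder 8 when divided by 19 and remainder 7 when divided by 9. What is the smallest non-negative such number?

160

Write x = 8 + 19·k. Then 19·k ≡ 7 − 8 ≡ 8 (mod 9).
Need 19⁻¹ mod 9. Extended Euclid on (9, 1):
9 = 9*1 + 0
19⁻¹ ≡ 1 (mod 9), so k ≡ 1·8 ≡ 8 (mod 9).
x = 8 + 19·8 = 160.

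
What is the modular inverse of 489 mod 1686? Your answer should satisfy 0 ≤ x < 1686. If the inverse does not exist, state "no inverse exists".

Compute gcd(489, 1686):
1686 = 3*489 + 219
489 = 2*219 + 51
219 = 4*51 + 15
51 = 3*15 + 6
15 = 2*6 + 3
6 = 2*3 + 0
gcd(489, 1686) = 3 ≠ 1, so 489 has no multiplicative inverse modulo 1686.

no inverse exists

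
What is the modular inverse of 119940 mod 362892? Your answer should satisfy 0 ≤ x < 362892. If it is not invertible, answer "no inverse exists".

no inverse exists

Compute gcd(119940, 362892):
362892 = 3×119940 + 3072
119940 = 39×3072 + 132
3072 = 23×132 + 36
132 = 3×36 + 24
36 = 1×24 + 12
24 = 2×12 + 0
The gcd is 12, not 1, hence no inverse exists.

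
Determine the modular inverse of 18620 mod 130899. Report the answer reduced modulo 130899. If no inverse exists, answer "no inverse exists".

121064

Apply the Euclidean algorithm to 130899 and 18620:
130899 = 7·18620 + 559
18620 = 33·559 + 173
559 = 3·173 + 40
173 = 4·40 + 13
40 = 3·13 + 1
13 = 13·1 + 0
Since gcd(18620, 130899) = 1, back-substitute to write 1 as a combination:
1 = 40 − 3·13
1 = −3·173 + 13·40
1 = 13·559 − 42·173
1 = −42·18620 + 1399·559
1 = 1399·130899 − 9835·18620
So 18620·(-9835) ≡ 1 (mod 130899), and -9835 ≡ 121064 (mod 130899).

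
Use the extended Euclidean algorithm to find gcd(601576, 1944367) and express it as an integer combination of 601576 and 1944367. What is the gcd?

1

Repeated division:
1944367 = 3×601576 + 139639
601576 = 4×139639 + 43020
139639 = 3×43020 + 10579
43020 = 4×10579 + 704
10579 = 15×704 + 19
704 = 37×19 + 1
19 = 19×1 + 0
gcd(601576, 1944367) = 1.
Working backward:
1 = 704 − 37·19
1 = −37·10579 + 556·704
1 = 556·43020 − 2261·10579
1 = −2261·139639 + 7339·43020
1 = 7339·601576 − 31617·139639
1 = −31617·1944367 + 102190·601576
So 1 = (-31617)·1944367 + (102190)·601576.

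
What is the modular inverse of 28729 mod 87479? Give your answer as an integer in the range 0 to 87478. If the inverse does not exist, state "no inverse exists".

Apply the Euclidean algorithm to 87479 and 28729:
87479 = 3×28729 + 1292
28729 = 22×1292 + 305
1292 = 4×305 + 72
305 = 4×72 + 17
72 = 4×17 + 4
17 = 4×4 + 1
4 = 4×1 + 0
The gcd is 1. Working backward:
1 = 17 − 4·4
1 = −4·72 + 17·17
1 = 17·305 − 72·72
1 = −72·1292 + 305·305
1 = 305·28729 − 6782·1292
1 = −6782·87479 + 20651·28729
So 28729·20651 ≡ 1 (mod 87479).

20651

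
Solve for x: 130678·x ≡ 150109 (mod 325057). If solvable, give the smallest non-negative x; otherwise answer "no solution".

22356

First find gcd(130678, 325057):
325057 = 2·130678 + 63701
130678 = 2·63701 + 3276
63701 = 19·3276 + 1457
3276 = 2·1457 + 362
1457 = 4·362 + 9
362 = 40·9 + 2
9 = 4·2 + 1
2 = 2·1 + 0
gcd = 1, so a unique solution mod 325057 exists.
Back-substitute for the Bézout coefficients:
1 = 9 − 4·2
1 = −4·362 + 161·9
1 = 161·1457 − 648·362
1 = −648·3276 + 1457·1457
1 = 1457·63701 − 28331·3276
1 = −28331·130678 + 58119·63701
1 = 58119·325057 − 144569·130678
So 130678·(-144569) ≡ 1 (mod 325057), giving 130678⁻¹ ≡ 180488.
x ≡ 130678⁻¹·150109 ≡ 180488·150109 ≡ 22356 (mod 325057).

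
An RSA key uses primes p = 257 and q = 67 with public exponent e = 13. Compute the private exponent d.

φ(n) = (p−1)(q−1) = 256·66 = 16896.
Need d with 13·d ≡ 1 (mod 16896). Apply the extended Euclidean algorithm:
16896 = 1299×13 + 9
13 = 1×9 + 4
9 = 2×4 + 1
4 = 4×1 + 0
Back-substitute:
1 = 9 − 2·4
1 = −2·13 + 3·9
1 = 3·16896 − 3899·13
So 13·(-3899) ≡ 1 (mod 16896), hence d ≡ -3899 ≡ 12997 (mod 16896).

12997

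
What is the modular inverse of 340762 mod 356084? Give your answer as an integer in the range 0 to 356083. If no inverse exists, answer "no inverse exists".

Euclidean algorithm on 356084, 340762:
356084 = 1*340762 + 15322
340762 = 22*15322 + 3678
15322 = 4*3678 + 610
3678 = 6*610 + 18
610 = 33*18 + 16
18 = 1*16 + 2
16 = 8*2 + 0
Since gcd = 2 > 1, 340762 is not a unit mod 356084.

no inverse exists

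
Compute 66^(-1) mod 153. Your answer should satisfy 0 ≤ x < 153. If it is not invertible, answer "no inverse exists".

Compute gcd(66, 153):
153 = 2×66 + 21
66 = 3×21 + 3
21 = 7×3 + 0
Since gcd = 3 > 1, 66 is not a unit mod 153.

no inverse exists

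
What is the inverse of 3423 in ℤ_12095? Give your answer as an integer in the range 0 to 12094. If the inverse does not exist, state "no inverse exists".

Apply the Euclidean algorithm to 12095 and 3423:
12095 = 3×3423 + 1826
3423 = 1×1826 + 1597
1826 = 1×1597 + 229
1597 = 6×229 + 223
229 = 1×223 + 6
223 = 37×6 + 1
6 = 6×1 + 0
gcd = 1, so the inverse exists. Back-substitute:
1 = 223 − 37·6
1 = −37·229 + 38·223
1 = 38·1597 − 265·229
1 = −265·1826 + 303·1597
1 = 303·3423 − 568·1826
1 = −568·12095 + 2007·3423
So 3423·2007 ≡ 1 (mod 12095).

2007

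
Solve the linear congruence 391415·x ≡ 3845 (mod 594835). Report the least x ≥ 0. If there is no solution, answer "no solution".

First find gcd(391415, 594835):
594835 = 1*391415 + 203420
391415 = 1*203420 + 187995
203420 = 1*187995 + 15425
187995 = 12*15425 + 2895
15425 = 5*2895 + 950
2895 = 3*950 + 45
950 = 21*45 + 5
45 = 9*5 + 0
gcd = 5 and 5 | 3845, so solutions exist. Divide through by 5: 78283x ≡ 769 (mod 118967).
Now find 78283⁻¹ mod 118967:
118967 = 1*78283 + 40684
78283 = 1*40684 + 37599
40684 = 1*37599 + 3085
37599 = 12*3085 + 579
3085 = 5*579 + 190
579 = 3*190 + 9
190 = 21*9 + 1
9 = 9*1 + 0
Back-substitute:
1 = 190 − 21·9
1 = −21·579 + 64·190
1 = 64·3085 − 341·579
1 = −341·37599 + 4156·3085
1 = 4156·40684 − 4497·37599
1 = −4497·78283 + 8653·40684
1 = 8653·118967 − 13150·78283
So 78283·(-13150) ≡ 1 (mod 118967), i.e. 78283⁻¹ ≡ 105817.
Then x ≡ 105817·769 ≡ 118812 (mod 118967); the smallest non-negative solution is x = 118812.

118812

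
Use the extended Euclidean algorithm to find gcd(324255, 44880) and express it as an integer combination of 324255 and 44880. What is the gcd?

15

Apply Euclid's algorithm to 324255 and 44880:
324255 = 7·44880 + 10095
44880 = 4·10095 + 4500
10095 = 2·4500 + 1095
4500 = 4·1095 + 120
1095 = 9·120 + 15
120 = 8·15 + 0
gcd(324255, 44880) = 15.
Back-substituting:
15 = 1095 − 9·120
15 = −9·4500 + 37·1095
15 = 37·10095 − 83·4500
15 = −83·44880 + 369·10095
15 = 369·324255 − 2666·44880
So 15 = (369)·324255 + (-2666)·44880.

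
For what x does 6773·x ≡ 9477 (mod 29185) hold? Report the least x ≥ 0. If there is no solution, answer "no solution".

2199

First find gcd(6773, 29185):
29185 = 4×6773 + 2093
6773 = 3×2093 + 494
2093 = 4×494 + 117
494 = 4×117 + 26
117 = 4×26 + 13
26 = 2×13 + 0
gcd = 13 and 13 | 9477, so solutions exist. Divide through by 13: 521x ≡ 729 (mod 2245).
Now find 521⁻¹ mod 2245:
2245 = 4·521 + 161
521 = 3·161 + 38
161 = 4·38 + 9
38 = 4·9 + 2
9 = 4·2 + 1
2 = 2·1 + 0
Back-substitute:
1 = 9 − 4·2
1 = −4·38 + 17·9
1 = 17·161 − 72·38
1 = −72·521 + 233·161
1 = 233·2245 − 1004·521
So 521·(-1004) ≡ 1 (mod 2245), i.e. 521⁻¹ ≡ 1241.
Then x ≡ 1241·729 ≡ 2199 (mod 2245); the smallest non-negative solution is x = 2199.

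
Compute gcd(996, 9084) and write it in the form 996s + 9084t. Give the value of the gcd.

12

Repeated division:
9084 = 9*996 + 120
996 = 8*120 + 36
120 = 3*36 + 12
36 = 3*12 + 0
gcd(996, 9084) = 12.
Back-substituting:
12 = 120 − 3·36
12 = −3·996 + 25·120
12 = 25·9084 − 228·996
So 12 = (25)·9084 + (-228)·996.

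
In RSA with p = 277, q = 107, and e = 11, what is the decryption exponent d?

φ(n) = (p−1)(q−1) = 276·106 = 29256.
Need d with 11·d ≡ 1 (mod 29256). Apply the extended Euclidean algorithm:
29256 = 2659*11 + 7
11 = 1*7 + 4
7 = 1*4 + 3
4 = 1*3 + 1
3 = 3*1 + 0
Back-substitute:
1 = 4 − 3
1 = −7 + 2·4
1 = 2·11 − 3·7
1 = −3·29256 + 7979·11
So 11·7979 ≡ 1 (mod 29256), hence d = 7979.

7979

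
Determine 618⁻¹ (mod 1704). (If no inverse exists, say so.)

no inverse exists

Euclidean algorithm on 1704, 618:
1704 = 2*618 + 468
618 = 1*468 + 150
468 = 3*150 + 18
150 = 8*18 + 6
18 = 3*6 + 0
Since gcd = 6 > 1, 618 is not a unit mod 1704.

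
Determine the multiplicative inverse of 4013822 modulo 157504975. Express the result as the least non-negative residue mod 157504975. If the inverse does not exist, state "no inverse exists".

79962983

Run Euclid on (157504975, 4013822):
157504975 = 39×4013822 + 965917
4013822 = 4×965917 + 150154
965917 = 6×150154 + 64993
150154 = 2×64993 + 20168
64993 = 3×20168 + 4489
20168 = 4×4489 + 2212
4489 = 2×2212 + 65
2212 = 34×65 + 2
65 = 32×2 + 1
2 = 2×1 + 0
Since gcd(4013822, 157504975) = 1, back-substitute to write 1 as a combination:
1 = 65 − 32·2
1 = −32·2212 + 1089·65
1 = 1089·4489 − 2210·2212
1 = −2210·20168 + 9929·4489
1 = 9929·64993 − 31997·20168
1 = −31997·150154 + 73923·64993
1 = 73923·965917 − 475535·150154
1 = −475535·4013822 + 1976063·965917
1 = 1976063·157504975 − 77541992·4013822
Thus 4013822·(-77541992) ≡ 1 (mod 157504975); reducing, -77541992 mod 157504975 = 79962983.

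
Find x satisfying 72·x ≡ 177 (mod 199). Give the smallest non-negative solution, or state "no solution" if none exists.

160

First find gcd(72, 199):
199 = 2*72 + 55
72 = 1*55 + 17
55 = 3*17 + 4
17 = 4*4 + 1
4 = 4*1 + 0
gcd = 1, so a unique solution mod 199 exists.
Back-substitute for the Bézout coefficients:
1 = 17 − 4·4
1 = −4·55 + 13·17
1 = 13·72 − 17·55
1 = −17·199 + 47·72
So 72·(47) ≡ 1 (mod 199), giving 72⁻¹ ≡ 47.
x ≡ 72⁻¹·177 ≡ 47·177 ≡ 160 (mod 199).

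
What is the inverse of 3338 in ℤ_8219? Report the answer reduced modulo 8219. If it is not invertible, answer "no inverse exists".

2120

Apply the Euclidean algorithm to 8219 and 3338:
8219 = 2*3338 + 1543
3338 = 2*1543 + 252
1543 = 6*252 + 31
252 = 8*31 + 4
31 = 7*4 + 3
4 = 1*3 + 1
3 = 3*1 + 0
Since gcd(3338, 8219) = 1, back-substitute to write 1 as a combination:
1 = 4 − 3
1 = −31 + 8·4
1 = 8·252 − 65·31
1 = −65·1543 + 398·252
1 = 398·3338 − 861·1543
1 = −861·8219 + 2120·3338
So 3338·2120 ≡ 1 (mod 8219).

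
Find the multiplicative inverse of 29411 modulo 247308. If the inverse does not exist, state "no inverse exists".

gcd(247308, 29411) by repeated division:
247308 = 8*29411 + 12020
29411 = 2*12020 + 5371
12020 = 2*5371 + 1278
5371 = 4*1278 + 259
1278 = 4*259 + 242
259 = 1*242 + 17
242 = 14*17 + 4
17 = 4*4 + 1
4 = 4*1 + 0
The gcd is 1. Working backward:
1 = 17 − 4·4
1 = −4·242 + 57·17
1 = 57·259 − 61·242
1 = −61·1278 + 301·259
1 = 301·5371 − 1265·1278
1 = −1265·12020 + 2831·5371
1 = 2831·29411 − 6927·12020
1 = −6927·247308 + 58247·29411
So 29411·58247 ≡ 1 (mod 247308).

58247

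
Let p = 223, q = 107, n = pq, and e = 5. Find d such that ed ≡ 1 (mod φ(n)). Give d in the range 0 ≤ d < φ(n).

φ(n) = (p−1)(q−1) = 222·106 = 23532.
Need d with 5·d ≡ 1 (mod 23532). Apply the extended Euclidean algorithm:
23532 = 4706·5 + 2
5 = 2·2 + 1
2 = 2·1 + 0
Back-substitute:
1 = 5 − 2·2
1 = −2·23532 + 9413·5
So 5·9413 ≡ 1 (mod 23532), hence d = 9413.

9413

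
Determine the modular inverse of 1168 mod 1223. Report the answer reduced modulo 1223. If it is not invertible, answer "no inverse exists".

378

Run Euclid on (1223, 1168):
1223 = 1·1168 + 55
1168 = 21·55 + 13
55 = 4·13 + 3
13 = 4·3 + 1
3 = 3·1 + 0
The gcd is 1. Working backward:
1 = 13 − 4·3
1 = −4·55 + 17·13
1 = 17·1168 − 361·55
1 = −361·1223 + 378·1168
So 1168·378 ≡ 1 (mod 1223).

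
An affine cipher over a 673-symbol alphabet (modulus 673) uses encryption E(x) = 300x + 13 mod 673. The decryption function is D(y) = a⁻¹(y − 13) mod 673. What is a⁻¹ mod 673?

590

gcd(673, 300) by repeated division:
673 = 2×300 + 73
300 = 4×73 + 8
73 = 9×8 + 1
8 = 8×1 + 0
Since gcd(300, 673) = 1, back-substitute to write 1 as a combination:
1 = 73 − 9·8
1 = −9·300 + 37·73
1 = 37·673 − 83·300
Thus 300·(-83) ≡ 1 (mod 673); reducing, -83 mod 673 = 590.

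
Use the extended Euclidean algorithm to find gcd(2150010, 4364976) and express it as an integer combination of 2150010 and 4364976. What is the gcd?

Repeated division:
4364976 = 2·2150010 + 64956
2150010 = 33·64956 + 6462
64956 = 10·6462 + 336
6462 = 19·336 + 78
336 = 4·78 + 24
78 = 3·24 + 6
24 = 4·6 + 0
gcd(2150010, 4364976) = 6.
Working backward:
6 = 78 − 3·24
6 = −3·336 + 13·78
6 = 13·6462 − 250·336
6 = −250·64956 + 2513·6462
6 = 2513·2150010 − 83179·64956
6 = −83179·4364976 + 168871·2150010
So 6 = (-83179)·4364976 + (168871)·2150010.

6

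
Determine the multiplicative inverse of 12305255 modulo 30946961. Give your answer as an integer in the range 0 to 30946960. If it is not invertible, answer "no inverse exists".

24887654

gcd(30946961, 12305255) by repeated division:
30946961 = 2*12305255 + 6336451
12305255 = 1*6336451 + 5968804
6336451 = 1*5968804 + 367647
5968804 = 16*367647 + 86452
367647 = 4*86452 + 21839
86452 = 3*21839 + 20935
21839 = 1*20935 + 904
20935 = 23*904 + 143
904 = 6*143 + 46
143 = 3*46 + 5
46 = 9*5 + 1
5 = 5*1 + 0
gcd = 1, so the inverse exists. Back-substitute:
1 = 46 − 9·5
1 = −9·143 + 28·46
1 = 28·904 − 177·143
1 = −177·20935 + 4099·904
1 = 4099·21839 − 4276·20935
1 = −4276·86452 + 16927·21839
1 = 16927·367647 − 71984·86452
1 = −71984·5968804 + 1168671·367647
1 = 1168671·6336451 − 1240655·5968804
1 = −1240655·12305255 + 2409326·6336451
1 = 2409326·30946961 − 6059307·12305255
So 12305255·(-6059307) ≡ 1 (mod 30946961), and -6059307 ≡ 24887654 (mod 30946961).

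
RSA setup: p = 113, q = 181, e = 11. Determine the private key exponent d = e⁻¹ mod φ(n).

φ(n) = (p−1)(q−1) = 112·180 = 20160.
Need d with 11·d ≡ 1 (mod 20160). Apply the extended Euclidean algorithm:
20160 = 1832·11 + 8
11 = 1·8 + 3
8 = 2·3 + 2
3 = 1·2 + 1
2 = 2·1 + 0
Back-substitute:
1 = 3 − 2
1 = −8 + 3·3
1 = 3·11 − 4·8
1 = −4·20160 + 7331·11
So 11·7331 ≡ 1 (mod 20160), hence d = 7331.

7331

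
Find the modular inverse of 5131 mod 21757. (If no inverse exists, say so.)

gcd(21757, 5131) by repeated division:
21757 = 4×5131 + 1233
5131 = 4×1233 + 199
1233 = 6×199 + 39
199 = 5×39 + 4
39 = 9×4 + 3
4 = 1×3 + 1
3 = 3×1 + 0
The gcd is 1. Working backward:
1 = 4 − 3
1 = −39 + 10·4
1 = 10·199 − 51·39
1 = −51·1233 + 316·199
1 = 316·5131 − 1315·1233
1 = −1315·21757 + 5576·5131
So 5131·5576 ≡ 1 (mod 21757).

5576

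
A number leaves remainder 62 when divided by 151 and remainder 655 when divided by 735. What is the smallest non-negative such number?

5800

Write x = 62 + 151·k. Then 151·k ≡ 655 − 62 ≡ 593 (mod 735).
Need 151⁻¹ mod 735. Extended Euclid on (735, 151):
735 = 4·151 + 131
151 = 1·131 + 20
131 = 6·20 + 11
20 = 1·11 + 9
11 = 1·9 + 2
9 = 4·2 + 1
2 = 2·1 + 0
Back-substitute:
1 = 9 − 4·2
1 = −4·11 + 5·9
1 = 5·20 − 9·11
1 = −9·131 + 59·20
1 = 59·151 − 68·131
1 = −68·735 + 331·151
151⁻¹ ≡ 331 (mod 735), so k ≡ 331·593 ≡ 38 (mod 735).
x = 62 + 151·38 = 5800.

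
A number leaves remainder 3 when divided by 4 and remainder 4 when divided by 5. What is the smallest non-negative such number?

19

Write x = 3 + 4·k. Then 4·k ≡ 4 − 3 ≡ 1 (mod 5).
Need 4⁻¹ mod 5. Extended Euclid on (5, 4):
5 = 1*4 + 1
4 = 4*1 + 0
Back-substitute:
1 = 5 − 4
4⁻¹ ≡ 4 (mod 5), so k ≡ 4·1 ≡ 4 (mod 5).
x = 3 + 4·4 = 19.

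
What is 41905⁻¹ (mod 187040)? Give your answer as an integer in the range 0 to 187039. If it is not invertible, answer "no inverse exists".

Euclidean algorithm on 187040, 41905:
187040 = 4×41905 + 19420
41905 = 2×19420 + 3065
19420 = 6×3065 + 1030
3065 = 2×1030 + 1005
1030 = 1×1005 + 25
1005 = 40×25 + 5
25 = 5×5 + 0
gcd(41905, 187040) = 5 ≠ 1, so 41905 has no multiplicative inverse modulo 187040.

no inverse exists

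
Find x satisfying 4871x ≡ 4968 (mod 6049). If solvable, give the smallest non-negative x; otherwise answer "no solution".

First find gcd(4871, 6049):
6049 = 1*4871 + 1178
4871 = 4*1178 + 159
1178 = 7*159 + 65
159 = 2*65 + 29
65 = 2*29 + 7
29 = 4*7 + 1
7 = 7*1 + 0
gcd = 1, so a unique solution mod 6049 exists.
Back-substitute for the Bézout coefficients:
1 = 29 − 4·7
1 = −4·65 + 9·29
1 = 9·159 − 22·65
1 = −22·1178 + 163·159
1 = 163·4871 − 674·1178
1 = −674·6049 + 837·4871
So 4871·(837) ≡ 1 (mod 6049), giving 4871⁻¹ ≡ 837.
x ≡ 4871⁻¹·4968 ≡ 837·4968 ≡ 2553 (mod 6049).

2553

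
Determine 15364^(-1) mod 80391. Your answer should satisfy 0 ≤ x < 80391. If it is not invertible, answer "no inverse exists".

Extended Euclidean algorithm:
80391 = 5·15364 + 3571
15364 = 4·3571 + 1080
3571 = 3·1080 + 331
1080 = 3·331 + 87
331 = 3·87 + 70
87 = 1·70 + 17
70 = 4·17 + 2
17 = 8·2 + 1
2 = 2·1 + 0
Since gcd(15364, 80391) = 1, back-substitute to write 1 as a combination:
1 = 17 − 8·2
1 = −8·70 + 33·17
1 = 33·87 − 41·70
1 = −41·331 + 156·87
1 = 156·1080 − 509·331
1 = −509·3571 + 1683·1080
1 = 1683·15364 − 7241·3571
1 = −7241·80391 + 37888·15364
So 15364·37888 ≡ 1 (mod 80391).

37888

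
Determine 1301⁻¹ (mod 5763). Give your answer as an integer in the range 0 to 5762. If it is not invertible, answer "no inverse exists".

4031

Extended Euclidean algorithm:
5763 = 4*1301 + 559
1301 = 2*559 + 183
559 = 3*183 + 10
183 = 18*10 + 3
10 = 3*3 + 1
3 = 3*1 + 0
Since gcd(1301, 5763) = 1, back-substitute to write 1 as a combination:
1 = 10 − 3·3
1 = −3·183 + 55·10
1 = 55·559 − 168·183
1 = −168·1301 + 391·559
1 = 391·5763 − 1732·1301
Hence 1301⁻¹ ≡ -1732 ≡ 4031 (mod 5763).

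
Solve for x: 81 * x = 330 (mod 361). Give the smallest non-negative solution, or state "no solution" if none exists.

218

First find gcd(81, 361):
361 = 4·81 + 37
81 = 2·37 + 7
37 = 5·7 + 2
7 = 3·2 + 1
2 = 2·1 + 0
gcd = 1, so a unique solution mod 361 exists.
Back-substitute for the Bézout coefficients:
1 = 7 − 3·2
1 = −3·37 + 16·7
1 = 16·81 − 35·37
1 = −35·361 + 156·81
So 81·(156) ≡ 1 (mod 361), giving 81⁻¹ ≡ 156.
x ≡ 81⁻¹·330 ≡ 156·330 ≡ 218 (mod 361).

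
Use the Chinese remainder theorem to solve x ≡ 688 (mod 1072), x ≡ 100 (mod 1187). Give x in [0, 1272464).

Write x = 688 + 1072·k. Then 1072·k ≡ 100 − 688 ≡ 599 (mod 1187).
Need 1072⁻¹ mod 1187. Extended Euclid on (1187, 1072):
1187 = 1*1072 + 115
1072 = 9*115 + 37
115 = 3*37 + 4
37 = 9*4 + 1
4 = 4*1 + 0
Back-substitute:
1 = 37 − 9·4
1 = −9·115 + 28·37
1 = 28·1072 − 261·115
1 = −261·1187 + 289·1072
1072⁻¹ ≡ 289 (mod 1187), so k ≡ 289·599 ≡ 996 (mod 1187).
x = 688 + 1072·996 = 1068400.

1068400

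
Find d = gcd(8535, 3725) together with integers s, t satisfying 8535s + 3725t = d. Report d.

Apply Euclid's algorithm to 8535 and 3725:
8535 = 2·3725 + 1085
3725 = 3·1085 + 470
1085 = 2·470 + 145
470 = 3·145 + 35
145 = 4·35 + 5
35 = 7·5 + 0
gcd(8535, 3725) = 5.
Express as a combination:
5 = 145 − 4·35
5 = −4·470 + 13·145
5 = 13·1085 − 30·470
5 = −30·3725 + 103·1085
5 = 103·8535 − 236·3725
So 5 = (103)·8535 + (-236)·3725.

5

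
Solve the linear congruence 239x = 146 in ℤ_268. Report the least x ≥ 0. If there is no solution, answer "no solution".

First find gcd(239, 268):
268 = 1×239 + 29
239 = 8×29 + 7
29 = 4×7 + 1
7 = 7×1 + 0
gcd = 1, so a unique solution mod 268 exists.
Back-substitute for the Bézout coefficients:
1 = 29 − 4·7
1 = −4·239 + 33·29
1 = 33·268 − 37·239
So 239·(-37) ≡ 1 (mod 268), giving 239⁻¹ ≡ 231.
x ≡ 239⁻¹·146 ≡ 231·146 ≡ 226 (mod 268).

226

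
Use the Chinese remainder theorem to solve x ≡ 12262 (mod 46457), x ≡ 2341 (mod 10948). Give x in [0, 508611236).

Write x = 12262 + 46457·k. Then 46457·k ≡ 2341 − 12262 ≡ 1027 (mod 10948).
Need 46457⁻¹ mod 10948. Extended Euclid on (10948, 2665):
10948 = 4×2665 + 288
2665 = 9×288 + 73
288 = 3×73 + 69
73 = 1×69 + 4
69 = 17×4 + 1
4 = 4×1 + 0
Back-substitute:
1 = 69 − 17·4
1 = −17·73 + 18·69
1 = 18·288 − 71·73
1 = −71·2665 + 657·288
1 = 657·10948 − 2699·2665
46457⁻¹ ≡ 8249 (mod 10948), so k ≡ 8249·1027 ≡ 8919 (mod 10948).
x = 12262 + 46457·8919 = 414362245.

414362245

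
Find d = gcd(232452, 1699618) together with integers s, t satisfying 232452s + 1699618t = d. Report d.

2

Euclidean algorithm:
1699618 = 7*232452 + 72454
232452 = 3*72454 + 15090
72454 = 4*15090 + 12094
15090 = 1*12094 + 2996
12094 = 4*2996 + 110
2996 = 27*110 + 26
110 = 4*26 + 6
26 = 4*6 + 2
6 = 3*2 + 0
gcd(232452, 1699618) = 2.
Working backward:
2 = 26 − 4·6
2 = −4·110 + 17·26
2 = 17·2996 − 463·110
2 = −463·12094 + 1869·2996
2 = 1869·15090 − 2332·12094
2 = −2332·72454 + 11197·15090
2 = 11197·232452 − 35923·72454
2 = −35923·1699618 + 262658·232452
So 2 = (-35923)·1699618 + (262658)·232452.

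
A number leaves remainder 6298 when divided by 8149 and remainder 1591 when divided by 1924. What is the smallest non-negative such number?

13835151

Write x = 6298 + 8149·k. Then 8149·k ≡ 1591 − 6298 ≡ 1065 (mod 1924).
Need 8149⁻¹ mod 1924. Extended Euclid on (1924, 453):
1924 = 4·453 + 112
453 = 4·112 + 5
112 = 22·5 + 2
5 = 2·2 + 1
2 = 2·1 + 0
Back-substitute:
1 = 5 − 2·2
1 = −2·112 + 45·5
1 = 45·453 − 182·112
1 = −182·1924 + 773·453
8149⁻¹ ≡ 773 (mod 1924), so k ≡ 773·1065 ≡ 1697 (mod 1924).
x = 6298 + 8149·1697 = 13835151.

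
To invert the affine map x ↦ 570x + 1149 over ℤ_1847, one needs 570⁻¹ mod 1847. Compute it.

1092

Run Euclid on (1847, 570):
1847 = 3×570 + 137
570 = 4×137 + 22
137 = 6×22 + 5
22 = 4×5 + 2
5 = 2×2 + 1
2 = 2×1 + 0
gcd = 1, so the inverse exists. Back-substitute:
1 = 5 − 2·2
1 = −2·22 + 9·5
1 = 9·137 − 56·22
1 = −56·570 + 233·137
1 = 233·1847 − 755·570
Thus 570·(-755) ≡ 1 (mod 1847); reducing, -755 mod 1847 = 1092.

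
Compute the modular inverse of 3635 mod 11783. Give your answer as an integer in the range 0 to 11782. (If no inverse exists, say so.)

Run Euclid on (11783, 3635):
11783 = 3·3635 + 878
3635 = 4·878 + 123
878 = 7·123 + 17
123 = 7·17 + 4
17 = 4·4 + 1
4 = 4·1 + 0
The gcd is 1. Working backward:
1 = 17 − 4·4
1 = −4·123 + 29·17
1 = 29·878 − 207·123
1 = −207·3635 + 857·878
1 = 857·11783 − 2778·3635
So 3635·(-2778) ≡ 1 (mod 11783), and -2778 ≡ 9005 (mod 11783).

9005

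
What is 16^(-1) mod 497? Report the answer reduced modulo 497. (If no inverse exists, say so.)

466

Run Euclid on (497, 16):
497 = 31·16 + 1
16 = 16·1 + 0
Since gcd(16, 497) = 1, back-substitute to write 1 as a combination:
1 = 497 − 31·16
Thus 16·(-31) ≡ 1 (mod 497); reducing, -31 mod 497 = 466.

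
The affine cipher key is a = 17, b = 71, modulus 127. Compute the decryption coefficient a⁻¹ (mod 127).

Extended Euclidean algorithm:
127 = 7×17 + 8
17 = 2×8 + 1
8 = 8×1 + 0
The gcd is 1. Working backward:
1 = 17 − 2·8
1 = −2·127 + 15·17
So 17·15 ≡ 1 (mod 127).

15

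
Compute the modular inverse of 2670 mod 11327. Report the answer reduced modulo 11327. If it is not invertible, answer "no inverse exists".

gcd(11327, 2670) by repeated division:
11327 = 4*2670 + 647
2670 = 4*647 + 82
647 = 7*82 + 73
82 = 1*73 + 9
73 = 8*9 + 1
9 = 9*1 + 0
The gcd is 1. Working backward:
1 = 73 − 8·9
1 = −8·82 + 9·73
1 = 9·647 − 71·82
1 = −71·2670 + 293·647
1 = 293·11327 − 1243·2670
Thus 2670·(-1243) ≡ 1 (mod 11327); reducing, -1243 mod 11327 = 10084.

10084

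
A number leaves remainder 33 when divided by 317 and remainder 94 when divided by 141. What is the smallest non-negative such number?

Write x = 33 + 317·k. Then 317·k ≡ 94 − 33 ≡ 61 (mod 141).
Need 317⁻¹ mod 141. Extended Euclid on (141, 35):
141 = 4×35 + 1
35 = 35×1 + 0
Back-substitute:
1 = 141 − 4·35
317⁻¹ ≡ 137 (mod 141), so k ≡ 137·61 ≡ 38 (mod 141).
x = 33 + 317·38 = 12079.

12079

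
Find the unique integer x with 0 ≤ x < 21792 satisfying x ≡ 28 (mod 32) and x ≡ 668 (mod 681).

Write x = 28 + 32·k. Then 32·k ≡ 668 − 28 ≡ 640 (mod 681).
Need 32⁻¹ mod 681. Extended Euclid on (681, 32):
681 = 21*32 + 9
32 = 3*9 + 5
9 = 1*5 + 4
5 = 1*4 + 1
4 = 4*1 + 0
Back-substitute:
1 = 5 − 4
1 = −9 + 2·5
1 = 2·32 − 7·9
1 = −7·681 + 149·32
32⁻¹ ≡ 149 (mod 681), so k ≡ 149·640 ≡ 20 (mod 681).
x = 28 + 32·20 = 668.

668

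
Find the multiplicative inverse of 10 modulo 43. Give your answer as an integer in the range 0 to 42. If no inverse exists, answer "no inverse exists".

Apply the Euclidean algorithm to 43 and 10:
43 = 4×10 + 3
10 = 3×3 + 1
3 = 3×1 + 0
Since gcd(10, 43) = 1, back-substitute to write 1 as a combination:
1 = 10 − 3·3
1 = −3·43 + 13·10
So 10·13 ≡ 1 (mod 43).

13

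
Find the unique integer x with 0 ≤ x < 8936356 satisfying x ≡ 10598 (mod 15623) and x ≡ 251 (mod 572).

7993951

Write x = 10598 + 15623·k. Then 15623·k ≡ 251 − 10598 ≡ 521 (mod 572).
Need 15623⁻¹ mod 572. Extended Euclid on (572, 179):
572 = 3×179 + 35
179 = 5×35 + 4
35 = 8×4 + 3
4 = 1×3 + 1
3 = 3×1 + 0
Back-substitute:
1 = 4 − 3
1 = −35 + 9·4
1 = 9·179 − 46·35
1 = −46·572 + 147·179
15623⁻¹ ≡ 147 (mod 572), so k ≡ 147·521 ≡ 511 (mod 572).
x = 10598 + 15623·511 = 7993951.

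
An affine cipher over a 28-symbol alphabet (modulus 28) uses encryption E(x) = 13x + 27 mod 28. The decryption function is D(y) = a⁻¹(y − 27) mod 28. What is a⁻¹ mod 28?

gcd(28, 13) by repeated division:
28 = 2·13 + 2
13 = 6·2 + 1
2 = 2·1 + 0
gcd = 1, so the inverse exists. Back-substitute:
1 = 13 − 6·2
1 = −6·28 + 13·13
So 13·13 ≡ 1 (mod 28).

13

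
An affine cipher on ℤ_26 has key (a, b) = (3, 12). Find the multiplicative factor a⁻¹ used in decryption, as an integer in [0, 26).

gcd(26, 3) by repeated division:
26 = 8*3 + 2
3 = 1*2 + 1
2 = 2*1 + 0
gcd = 1, so the inverse exists. Back-substitute:
1 = 3 − 2
1 = −26 + 9·3
So 3·9 ≡ 1 (mod 26).

9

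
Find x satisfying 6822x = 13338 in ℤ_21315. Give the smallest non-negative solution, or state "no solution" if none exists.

2589

First find gcd(6822, 21315):
21315 = 3·6822 + 849
6822 = 8·849 + 30
849 = 28·30 + 9
30 = 3·9 + 3
9 = 3·3 + 0
gcd = 3 and 3 | 13338, so solutions exist. Divide through by 3: 2274x ≡ 4446 (mod 7105).
Now find 2274⁻¹ mod 7105:
7105 = 3×2274 + 283
2274 = 8×283 + 10
283 = 28×10 + 3
10 = 3×3 + 1
3 = 3×1 + 0
Back-substitute:
1 = 10 − 3·3
1 = −3·283 + 85·10
1 = 85·2274 − 683·283
1 = −683·7105 + 2134·2274
So 2274⁻¹ ≡ 2134 (mod 7105).
Then x ≡ 2134·4446 ≡ 2589 (mod 7105); the smallest non-negative solution is x = 2589.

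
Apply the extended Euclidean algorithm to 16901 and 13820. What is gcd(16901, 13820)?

Apply Euclid's algorithm to 16901 and 13820:
16901 = 1*13820 + 3081
13820 = 4*3081 + 1496
3081 = 2*1496 + 89
1496 = 16*89 + 72
89 = 1*72 + 17
72 = 4*17 + 4
17 = 4*4 + 1
4 = 4*1 + 0
gcd(16901, 13820) = 1.
Express as a combination:
1 = 17 − 4·4
1 = −4·72 + 17·17
1 = 17·89 − 21·72
1 = −21·1496 + 353·89
1 = 353·3081 − 727·1496
1 = −727·13820 + 3261·3081
1 = 3261·16901 − 3988·13820
So 1 = (3261)·16901 + (-3988)·13820.

1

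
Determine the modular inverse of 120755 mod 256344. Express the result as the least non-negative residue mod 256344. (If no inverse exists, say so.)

225947

Run Euclid on (256344, 120755):
256344 = 2·120755 + 14834
120755 = 8·14834 + 2083
14834 = 7·2083 + 253
2083 = 8·253 + 59
253 = 4·59 + 17
59 = 3·17 + 8
17 = 2·8 + 1
8 = 8·1 + 0
The gcd is 1. Working backward:
1 = 17 − 2·8
1 = −2·59 + 7·17
1 = 7·253 − 30·59
1 = −30·2083 + 247·253
1 = 247·14834 − 1759·2083
1 = −1759·120755 + 14319·14834
1 = 14319·256344 − 30397·120755
So 120755·(-30397) ≡ 1 (mod 256344), and -30397 ≡ 225947 (mod 256344).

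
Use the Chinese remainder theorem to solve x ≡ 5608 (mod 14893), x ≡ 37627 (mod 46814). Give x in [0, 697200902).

Write x = 5608 + 14893·k. Then 14893·k ≡ 37627 − 5608 ≡ 32019 (mod 46814).
Need 14893⁻¹ mod 46814. Extended Euclid on (46814, 14893):
46814 = 3×14893 + 2135
14893 = 6×2135 + 2083
2135 = 1×2083 + 52
2083 = 40×52 + 3
52 = 17×3 + 1
3 = 3×1 + 0
Back-substitute:
1 = 52 − 17·3
1 = −17·2083 + 681·52
1 = 681·2135 − 698·2083
1 = −698·14893 + 4869·2135
1 = 4869·46814 − 15305·14893
14893⁻¹ ≡ 31509 (mod 46814), so k ≡ 31509·32019 ≡ 44971 (mod 46814).
x = 5608 + 14893·44971 = 669758711.

669758711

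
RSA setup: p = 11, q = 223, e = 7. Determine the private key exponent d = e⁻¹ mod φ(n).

φ(n) = (p−1)(q−1) = 10·222 = 2220.
Need d with 7·d ≡ 1 (mod 2220). Apply the extended Euclidean algorithm:
2220 = 317*7 + 1
7 = 7*1 + 0
Back-substitute:
1 = 2220 − 317·7
So 7·(-317) ≡ 1 (mod 2220), hence d ≡ -317 ≡ 1903 (mod 2220).

1903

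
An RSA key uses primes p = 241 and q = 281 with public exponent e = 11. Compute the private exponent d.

61091

φ(n) = (p−1)(q−1) = 240·280 = 67200.
Need d with 11·d ≡ 1 (mod 67200). Apply the extended Euclidean algorithm:
67200 = 6109*11 + 1
11 = 11*1 + 0
Back-substitute:
1 = 67200 − 6109·11
So 11·(-6109) ≡ 1 (mod 67200), hence d ≡ -6109 ≡ 61091 (mod 67200).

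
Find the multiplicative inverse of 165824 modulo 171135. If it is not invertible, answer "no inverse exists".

41084

Extended Euclidean algorithm:
171135 = 1*165824 + 5311
165824 = 31*5311 + 1183
5311 = 4*1183 + 579
1183 = 2*579 + 25
579 = 23*25 + 4
25 = 6*4 + 1
4 = 4*1 + 0
The gcd is 1. Working backward:
1 = 25 − 6·4
1 = −6·579 + 139·25
1 = 139·1183 − 284·579
1 = −284·5311 + 1275·1183
1 = 1275·165824 − 39809·5311
1 = −39809·171135 + 41084·165824
So 165824·41084 ≡ 1 (mod 171135).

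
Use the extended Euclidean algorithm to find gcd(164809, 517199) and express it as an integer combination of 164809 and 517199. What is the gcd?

1

Repeated division:
517199 = 3×164809 + 22772
164809 = 7×22772 + 5405
22772 = 4×5405 + 1152
5405 = 4×1152 + 797
1152 = 1×797 + 355
797 = 2×355 + 87
355 = 4×87 + 7
87 = 12×7 + 3
7 = 2×3 + 1
3 = 3×1 + 0
gcd(164809, 517199) = 1.
Express as a combination:
1 = 7 − 2·3
1 = −2·87 + 25·7
1 = 25·355 − 102·87
1 = −102·797 + 229·355
1 = 229·1152 − 331·797
1 = −331·5405 + 1553·1152
1 = 1553·22772 − 6543·5405
1 = −6543·164809 + 47354·22772
1 = 47354·517199 − 148605·164809
So 1 = (47354)·517199 + (-148605)·164809.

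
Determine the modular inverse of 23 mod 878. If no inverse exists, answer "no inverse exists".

Apply the Euclidean algorithm to 878 and 23:
878 = 38·23 + 4
23 = 5·4 + 3
4 = 1·3 + 1
3 = 3·1 + 0
gcd = 1, so the inverse exists. Back-substitute:
1 = 4 − 3
1 = −23 + 6·4
1 = 6·878 − 229·23
Hence 23⁻¹ ≡ -229 ≡ 649 (mod 878).

649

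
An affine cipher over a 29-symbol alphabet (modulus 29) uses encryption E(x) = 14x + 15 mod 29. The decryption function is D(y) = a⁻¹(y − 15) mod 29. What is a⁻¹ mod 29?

Run Euclid on (29, 14):
29 = 2*14 + 1
14 = 14*1 + 0
The gcd is 1. Working backward:
1 = 29 − 2·14
Thus 14·(-2) ≡ 1 (mod 29); reducing, -2 mod 29 = 27.

27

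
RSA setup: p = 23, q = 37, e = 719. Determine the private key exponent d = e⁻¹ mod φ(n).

φ(n) = (p−1)(q−1) = 22·36 = 792.
Need d with 719·d ≡ 1 (mod 792). Apply the extended Euclidean algorithm:
792 = 1×719 + 73
719 = 9×73 + 62
73 = 1×62 + 11
62 = 5×11 + 7
11 = 1×7 + 4
7 = 1×4 + 3
4 = 1×3 + 1
3 = 3×1 + 0
Back-substitute:
1 = 4 − 3
1 = −7 + 2·4
1 = 2·11 − 3·7
1 = −3·62 + 17·11
1 = 17·73 − 20·62
1 = −20·719 + 197·73
1 = 197·792 − 217·719
So 719·(-217) ≡ 1 (mod 792), hence d ≡ -217 ≡ 575 (mod 792).

575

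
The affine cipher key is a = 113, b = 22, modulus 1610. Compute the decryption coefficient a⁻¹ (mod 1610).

57

Run Euclid on (1610, 113):
1610 = 14·113 + 28
113 = 4·28 + 1
28 = 28·1 + 0
The gcd is 1. Working backward:
1 = 113 − 4·28
1 = −4·1610 + 57·113
So 113·57 ≡ 1 (mod 1610).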